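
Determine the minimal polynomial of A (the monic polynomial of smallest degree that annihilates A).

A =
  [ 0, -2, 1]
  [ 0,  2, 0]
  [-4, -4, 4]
x^2 - 4*x + 4

The characteristic polynomial is χ_A(x) = (x - 2)^3, so the eigenvalues are known. The minimal polynomial is
  m_A(x) = Π_λ (x − λ)^{k_λ}
where k_λ is the size of the *largest* Jordan block for λ (equivalently, the smallest k with (A − λI)^k v = 0 for every generalised eigenvector v of λ).

  λ = 2: largest Jordan block has size 2, contributing (x − 2)^2

So m_A(x) = (x - 2)^2 = x^2 - 4*x + 4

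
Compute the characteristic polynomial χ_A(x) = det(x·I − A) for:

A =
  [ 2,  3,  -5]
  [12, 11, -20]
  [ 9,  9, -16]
x^3 + 3*x^2 + 3*x + 1

Expanding det(x·I − A) (e.g. by cofactor expansion or by noting that A is similar to its Jordan form J, which has the same characteristic polynomial as A) gives
  χ_A(x) = x^3 + 3*x^2 + 3*x + 1
which factors as (x + 1)^3. The eigenvalues (with algebraic multiplicities) are λ = -1 with multiplicity 3.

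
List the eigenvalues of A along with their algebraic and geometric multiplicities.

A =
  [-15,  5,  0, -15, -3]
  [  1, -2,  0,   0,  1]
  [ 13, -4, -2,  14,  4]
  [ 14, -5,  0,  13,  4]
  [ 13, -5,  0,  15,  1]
λ = -2: alg = 4, geom = 2; λ = 3: alg = 1, geom = 1

Step 1 — factor the characteristic polynomial to read off the algebraic multiplicities:
  χ_A(x) = (x - 3)*(x + 2)^4

Step 2 — compute geometric multiplicities via the rank-nullity identity g(λ) = n − rank(A − λI):
  rank(A − (-2)·I) = 3, so dim ker(A − (-2)·I) = n − 3 = 2
  rank(A − (3)·I) = 4, so dim ker(A − (3)·I) = n − 4 = 1

Summary:
  λ = -2: algebraic multiplicity = 4, geometric multiplicity = 2
  λ = 3: algebraic multiplicity = 1, geometric multiplicity = 1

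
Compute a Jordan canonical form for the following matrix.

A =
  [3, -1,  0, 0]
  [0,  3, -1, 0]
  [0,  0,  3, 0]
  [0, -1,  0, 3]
J_3(3) ⊕ J_1(3)

The characteristic polynomial is
  det(x·I − A) = x^4 - 12*x^3 + 54*x^2 - 108*x + 81 = (x - 3)^4

Eigenvalues and multiplicities (the geometric multiplicity of λ is n − rank(A − λI), which equals the number of Jordan blocks for λ):
  λ = 3: algebraic multiplicity = 4, geometric multiplicity = 2

Determining the block sizes for each eigenvalue:
  λ = 3: with am = 4 and gm = 2, the partition is not yet determined (e.g. several partitions of 4 into 2 parts exist). Let N = A − (3)·I. Computing rank(N^1) = 2, rank(N^2) = 1, rank(N^3) = 0; the number of blocks of size ≥ j is rank(N^{j−1}) − rank(N^j), giving [2, 1, 1]. So we have 1 block(s) of size 3, 1 block(s) of size 1 → block sizes [3, 1]

Assembling the blocks gives a Jordan form
J =
  [3, 1, 0, 0]
  [0, 3, 1, 0]
  [0, 0, 3, 0]
  [0, 0, 0, 3]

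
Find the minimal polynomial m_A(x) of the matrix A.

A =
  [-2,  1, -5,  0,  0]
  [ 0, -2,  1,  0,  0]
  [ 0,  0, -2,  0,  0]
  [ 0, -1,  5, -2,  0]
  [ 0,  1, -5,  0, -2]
x^3 + 6*x^2 + 12*x + 8

The characteristic polynomial is χ_A(x) = (x + 2)^5, so the eigenvalues are known. The minimal polynomial is
  m_A(x) = Π_λ (x − λ)^{k_λ}
where k_λ is the size of the *largest* Jordan block for λ (equivalently, the smallest k with (A − λI)^k v = 0 for every generalised eigenvector v of λ).

  λ = -2: largest Jordan block has size 3, contributing (x + 2)^3

So m_A(x) = (x + 2)^3 = x^3 + 6*x^2 + 12*x + 8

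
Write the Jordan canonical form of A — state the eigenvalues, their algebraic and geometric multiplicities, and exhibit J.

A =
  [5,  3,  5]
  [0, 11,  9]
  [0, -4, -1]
J_3(5)

The characteristic polynomial is
  det(x·I − A) = x^3 - 15*x^2 + 75*x - 125 = (x - 5)^3

Eigenvalues and multiplicities (the geometric multiplicity of λ is n − rank(A − λI), which equals the number of Jordan blocks for λ):
  λ = 5: algebraic multiplicity = 3, geometric multiplicity = 1

Determining the block sizes for each eigenvalue:
  λ = 5: one block (gm = 1), so the single block has size am = 3 → block sizes [3]

Assembling the blocks gives a Jordan form
J =
  [5, 1, 0]
  [0, 5, 1]
  [0, 0, 5]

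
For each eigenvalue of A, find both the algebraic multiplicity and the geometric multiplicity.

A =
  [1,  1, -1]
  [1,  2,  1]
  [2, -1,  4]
λ = 2: alg = 2, geom = 1; λ = 3: alg = 1, geom = 1

Step 1 — factor the characteristic polynomial to read off the algebraic multiplicities:
  χ_A(x) = (x - 3)*(x - 2)^2

Step 2 — compute geometric multiplicities via the rank-nullity identity g(λ) = n − rank(A − λI):
  rank(A − (2)·I) = 2, so dim ker(A − (2)·I) = n − 2 = 1
  rank(A − (3)·I) = 2, so dim ker(A − (3)·I) = n − 2 = 1

Summary:
  λ = 2: algebraic multiplicity = 2, geometric multiplicity = 1
  λ = 3: algebraic multiplicity = 1, geometric multiplicity = 1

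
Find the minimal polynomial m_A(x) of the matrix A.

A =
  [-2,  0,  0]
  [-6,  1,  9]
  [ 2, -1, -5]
x^2 + 4*x + 4

The characteristic polynomial is χ_A(x) = (x + 2)^3, so the eigenvalues are known. The minimal polynomial is
  m_A(x) = Π_λ (x − λ)^{k_λ}
where k_λ is the size of the *largest* Jordan block for λ (equivalently, the smallest k with (A − λI)^k v = 0 for every generalised eigenvector v of λ).

  λ = -2: largest Jordan block has size 2, contributing (x + 2)^2

So m_A(x) = (x + 2)^2 = x^2 + 4*x + 4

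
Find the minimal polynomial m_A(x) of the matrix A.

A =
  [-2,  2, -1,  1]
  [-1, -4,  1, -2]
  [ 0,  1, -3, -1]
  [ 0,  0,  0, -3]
x^3 + 9*x^2 + 27*x + 27

The characteristic polynomial is χ_A(x) = (x + 3)^4, so the eigenvalues are known. The minimal polynomial is
  m_A(x) = Π_λ (x − λ)^{k_λ}
where k_λ is the size of the *largest* Jordan block for λ (equivalently, the smallest k with (A − λI)^k v = 0 for every generalised eigenvector v of λ).

  λ = -3: largest Jordan block has size 3, contributing (x + 3)^3

So m_A(x) = (x + 3)^3 = x^3 + 9*x^2 + 27*x + 27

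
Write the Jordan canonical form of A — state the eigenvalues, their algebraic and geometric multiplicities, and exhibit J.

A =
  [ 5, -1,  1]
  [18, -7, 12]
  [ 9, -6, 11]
J_2(2) ⊕ J_1(5)

The characteristic polynomial is
  det(x·I − A) = x^3 - 9*x^2 + 24*x - 20 = (x - 5)*(x - 2)^2

Eigenvalues and multiplicities (the geometric multiplicity of λ is n − rank(A − λI), which equals the number of Jordan blocks for λ):
  λ = 2: algebraic multiplicity = 2, geometric multiplicity = 1
  λ = 5: algebraic multiplicity = 1, geometric multiplicity = 1

Determining the block sizes for each eigenvalue:
  λ = 2: one block (gm = 1), so the single block has size am = 2 → block sizes [2]
  λ = 5: one block (gm = 1), so the single block has size am = 1 → block sizes [1]

Assembling the blocks gives a Jordan form
J =
  [2, 1, 0]
  [0, 2, 0]
  [0, 0, 5]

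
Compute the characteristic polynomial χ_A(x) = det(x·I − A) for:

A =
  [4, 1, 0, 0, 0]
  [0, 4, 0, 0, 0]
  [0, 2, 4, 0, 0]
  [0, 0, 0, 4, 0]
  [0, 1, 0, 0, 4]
x^5 - 20*x^4 + 160*x^3 - 640*x^2 + 1280*x - 1024

Expanding det(x·I − A) (e.g. by cofactor expansion or by noting that A is similar to its Jordan form J, which has the same characteristic polynomial as A) gives
  χ_A(x) = x^5 - 20*x^4 + 160*x^3 - 640*x^2 + 1280*x - 1024
which factors as (x - 4)^5. The eigenvalues (with algebraic multiplicities) are λ = 4 with multiplicity 5.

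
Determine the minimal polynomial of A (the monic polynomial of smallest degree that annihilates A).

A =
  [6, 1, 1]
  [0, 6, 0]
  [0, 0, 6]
x^2 - 12*x + 36

The characteristic polynomial is χ_A(x) = (x - 6)^3, so the eigenvalues are known. The minimal polynomial is
  m_A(x) = Π_λ (x − λ)^{k_λ}
where k_λ is the size of the *largest* Jordan block for λ (equivalently, the smallest k with (A − λI)^k v = 0 for every generalised eigenvector v of λ).

  λ = 6: largest Jordan block has size 2, contributing (x − 6)^2

So m_A(x) = (x - 6)^2 = x^2 - 12*x + 36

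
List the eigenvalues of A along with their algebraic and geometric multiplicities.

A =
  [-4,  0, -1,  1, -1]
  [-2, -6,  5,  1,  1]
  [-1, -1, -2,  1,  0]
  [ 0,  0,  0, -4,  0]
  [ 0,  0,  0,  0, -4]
λ = -4: alg = 5, geom = 3

Step 1 — factor the characteristic polynomial to read off the algebraic multiplicities:
  χ_A(x) = (x + 4)^5

Step 2 — compute geometric multiplicities via the rank-nullity identity g(λ) = n − rank(A − λI):
  rank(A − (-4)·I) = 2, so dim ker(A − (-4)·I) = n − 2 = 3

Summary:
  λ = -4: algebraic multiplicity = 5, geometric multiplicity = 3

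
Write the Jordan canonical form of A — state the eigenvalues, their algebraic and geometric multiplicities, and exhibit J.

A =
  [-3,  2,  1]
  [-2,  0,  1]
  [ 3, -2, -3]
J_3(-2)

The characteristic polynomial is
  det(x·I − A) = x^3 + 6*x^2 + 12*x + 8 = (x + 2)^3

Eigenvalues and multiplicities (the geometric multiplicity of λ is n − rank(A − λI), which equals the number of Jordan blocks for λ):
  λ = -2: algebraic multiplicity = 3, geometric multiplicity = 1

Determining the block sizes for each eigenvalue:
  λ = -2: one block (gm = 1), so the single block has size am = 3 → block sizes [3]

Assembling the blocks gives a Jordan form
J =
  [-2,  1,  0]
  [ 0, -2,  1]
  [ 0,  0, -2]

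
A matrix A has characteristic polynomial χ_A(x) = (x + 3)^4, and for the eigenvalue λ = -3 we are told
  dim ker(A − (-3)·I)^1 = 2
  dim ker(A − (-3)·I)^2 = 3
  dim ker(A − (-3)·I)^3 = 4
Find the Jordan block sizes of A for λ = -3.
Block sizes for λ = -3: [3, 1]

From the dimensions of kernels of powers, the number of Jordan blocks of size at least j is d_j − d_{j−1} where d_j = dim ker(N^j) (with d_0 = 0). Computing the differences gives [2, 1, 1].
The number of blocks of size exactly k is (#blocks of size ≥ k) − (#blocks of size ≥ k + 1), so the partition is: 1 block(s) of size 1, 1 block(s) of size 3.
In nonincreasing order the block sizes are [3, 1].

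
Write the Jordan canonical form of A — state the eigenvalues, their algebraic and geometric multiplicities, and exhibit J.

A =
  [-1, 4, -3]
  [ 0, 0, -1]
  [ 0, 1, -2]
J_3(-1)

The characteristic polynomial is
  det(x·I − A) = x^3 + 3*x^2 + 3*x + 1 = (x + 1)^3

Eigenvalues and multiplicities (the geometric multiplicity of λ is n − rank(A − λI), which equals the number of Jordan blocks for λ):
  λ = -1: algebraic multiplicity = 3, geometric multiplicity = 1

Determining the block sizes for each eigenvalue:
  λ = -1: one block (gm = 1), so the single block has size am = 3 → block sizes [3]

Assembling the blocks gives a Jordan form
J =
  [-1,  1,  0]
  [ 0, -1,  1]
  [ 0,  0, -1]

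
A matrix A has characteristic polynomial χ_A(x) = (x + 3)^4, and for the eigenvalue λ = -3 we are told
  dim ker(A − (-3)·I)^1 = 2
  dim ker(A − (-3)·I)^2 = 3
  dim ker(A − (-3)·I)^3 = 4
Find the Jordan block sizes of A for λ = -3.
Block sizes for λ = -3: [3, 1]

From the dimensions of kernels of powers, the number of Jordan blocks of size at least j is d_j − d_{j−1} where d_j = dim ker(N^j) (with d_0 = 0). Computing the differences gives [2, 1, 1].
The number of blocks of size exactly k is (#blocks of size ≥ k) − (#blocks of size ≥ k + 1), so the partition is: 1 block(s) of size 1, 1 block(s) of size 3.
In nonincreasing order the block sizes are [3, 1].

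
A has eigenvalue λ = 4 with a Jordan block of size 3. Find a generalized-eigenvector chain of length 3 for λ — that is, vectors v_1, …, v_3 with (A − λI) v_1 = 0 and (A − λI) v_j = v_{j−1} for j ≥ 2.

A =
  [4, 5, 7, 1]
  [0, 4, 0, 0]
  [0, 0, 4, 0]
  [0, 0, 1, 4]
A Jordan chain for λ = 4 of length 3:
v_1 = (1, 0, 0, 0)ᵀ
v_2 = (7, 0, 0, 1)ᵀ
v_3 = (0, 0, 1, 0)ᵀ

Let N = A − (4)·I. We want v_3 with N^3 v_3 = 0 but N^2 v_3 ≠ 0; then v_{j-1} := N · v_j for j = 3, …, 2.

Pick v_3 = (0, 0, 1, 0)ᵀ.
Then v_2 = N · v_3 = (7, 0, 0, 1)ᵀ.
Then v_1 = N · v_2 = (1, 0, 0, 0)ᵀ.

Sanity check: (A − (4)·I) v_1 = (0, 0, 0, 0)ᵀ = 0. ✓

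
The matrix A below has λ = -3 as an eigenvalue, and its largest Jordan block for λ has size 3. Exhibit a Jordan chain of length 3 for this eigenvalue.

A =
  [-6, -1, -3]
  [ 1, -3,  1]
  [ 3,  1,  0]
A Jordan chain for λ = -3 of length 3:
v_1 = (-1, 0, 1)ᵀ
v_2 = (-3, 1, 3)ᵀ
v_3 = (1, 0, 0)ᵀ

Let N = A − (-3)·I. We want v_3 with N^3 v_3 = 0 but N^2 v_3 ≠ 0; then v_{j-1} := N · v_j for j = 3, …, 2.

Pick v_3 = (1, 0, 0)ᵀ.
Then v_2 = N · v_3 = (-3, 1, 3)ᵀ.
Then v_1 = N · v_2 = (-1, 0, 1)ᵀ.

Sanity check: (A − (-3)·I) v_1 = (0, 0, 0)ᵀ = 0. ✓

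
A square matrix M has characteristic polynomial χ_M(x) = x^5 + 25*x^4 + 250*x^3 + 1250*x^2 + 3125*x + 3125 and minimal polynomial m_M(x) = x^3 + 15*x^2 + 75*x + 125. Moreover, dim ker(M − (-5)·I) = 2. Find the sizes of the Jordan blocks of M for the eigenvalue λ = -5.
Block sizes for λ = -5: [3, 2]

Step 1 — from the characteristic polynomial, algebraic multiplicity of λ = -5 is 5. From dim ker(M − (-5)·I) = 2, there are exactly 2 Jordan blocks for λ = -5.
Step 2 — from the minimal polynomial, the factor (x + 5)^3 tells us the largest block for λ = -5 has size 3.
Step 3 — with total size 5, 2 blocks, and largest block 3, the block sizes (in nonincreasing order) are [3, 2].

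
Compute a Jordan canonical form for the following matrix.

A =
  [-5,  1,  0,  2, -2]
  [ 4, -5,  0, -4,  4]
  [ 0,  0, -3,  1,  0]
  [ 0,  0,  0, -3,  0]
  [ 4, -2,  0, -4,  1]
J_2(-3) ⊕ J_2(-3) ⊕ J_1(-3)

The characteristic polynomial is
  det(x·I − A) = x^5 + 15*x^4 + 90*x^3 + 270*x^2 + 405*x + 243 = (x + 3)^5

Eigenvalues and multiplicities (the geometric multiplicity of λ is n − rank(A − λI), which equals the number of Jordan blocks for λ):
  λ = -3: algebraic multiplicity = 5, geometric multiplicity = 3

Determining the block sizes for each eigenvalue:
  λ = -3: with am = 5 and gm = 3, the partition is not yet determined (e.g. several partitions of 5 into 3 parts exist). Let N = A − (-3)·I. Computing rank(N^1) = 2, rank(N^2) = 0; the number of blocks of size ≥ j is rank(N^{j−1}) − rank(N^j), giving [3, 2]. So we have 2 block(s) of size 2, 1 block(s) of size 1 → block sizes [2, 2, 1]

Assembling the blocks gives a Jordan form
J =
  [-3,  1,  0,  0,  0]
  [ 0, -3,  0,  0,  0]
  [ 0,  0, -3,  1,  0]
  [ 0,  0,  0, -3,  0]
  [ 0,  0,  0,  0, -3]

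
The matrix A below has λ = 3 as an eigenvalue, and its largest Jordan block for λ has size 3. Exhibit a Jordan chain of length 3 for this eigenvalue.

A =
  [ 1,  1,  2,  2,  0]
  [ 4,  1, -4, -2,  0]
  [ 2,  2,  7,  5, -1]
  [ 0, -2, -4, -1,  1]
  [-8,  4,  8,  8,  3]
A Jordan chain for λ = 3 of length 3:
v_1 = (0, 8, -4, 0, 0)ᵀ
v_2 = (-4, -2, -7, 4, -16)ᵀ
v_3 = (1, 8, 0, -5, 0)ᵀ

Let N = A − (3)·I. We want v_3 with N^3 v_3 = 0 but N^2 v_3 ≠ 0; then v_{j-1} := N · v_j for j = 3, …, 2.

Pick v_3 = (1, 8, 0, -5, 0)ᵀ.
Then v_2 = N · v_3 = (-4, -2, -7, 4, -16)ᵀ.
Then v_1 = N · v_2 = (0, 8, -4, 0, 0)ᵀ.

Sanity check: (A − (3)·I) v_1 = (0, 0, 0, 0, 0)ᵀ = 0. ✓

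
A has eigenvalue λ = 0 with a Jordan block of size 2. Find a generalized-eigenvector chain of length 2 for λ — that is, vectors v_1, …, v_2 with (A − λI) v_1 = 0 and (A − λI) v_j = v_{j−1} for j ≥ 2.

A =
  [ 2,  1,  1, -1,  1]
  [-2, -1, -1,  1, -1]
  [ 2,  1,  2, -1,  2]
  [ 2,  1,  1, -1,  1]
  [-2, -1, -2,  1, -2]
A Jordan chain for λ = 0 of length 2:
v_1 = (2, -2, 2, 2, -2)ᵀ
v_2 = (1, 0, 0, 0, 0)ᵀ

Let N = A − (0)·I. We want v_2 with N^2 v_2 = 0 but N^1 v_2 ≠ 0; then v_{j-1} := N · v_j for j = 2, …, 2.

Pick v_2 = (1, 0, 0, 0, 0)ᵀ.
Then v_1 = N · v_2 = (2, -2, 2, 2, -2)ᵀ.

Sanity check: (A − (0)·I) v_1 = (0, 0, 0, 0, 0)ᵀ = 0. ✓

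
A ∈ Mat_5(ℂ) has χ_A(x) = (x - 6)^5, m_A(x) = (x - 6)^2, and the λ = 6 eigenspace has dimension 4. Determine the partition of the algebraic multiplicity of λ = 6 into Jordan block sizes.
Block sizes for λ = 6: [2, 1, 1, 1]

Step 1 — from the characteristic polynomial, algebraic multiplicity of λ = 6 is 5. From dim ker(A − (6)·I) = 4, there are exactly 4 Jordan blocks for λ = 6.
Step 2 — from the minimal polynomial, the factor (x − 6)^2 tells us the largest block for λ = 6 has size 2.
Step 3 — with total size 5, 4 blocks, and largest block 2, the block sizes (in nonincreasing order) are [2, 1, 1, 1].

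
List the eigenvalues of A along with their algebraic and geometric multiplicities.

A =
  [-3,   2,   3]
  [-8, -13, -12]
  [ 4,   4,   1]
λ = -5: alg = 3, geom = 2

Step 1 — factor the characteristic polynomial to read off the algebraic multiplicities:
  χ_A(x) = (x + 5)^3

Step 2 — compute geometric multiplicities via the rank-nullity identity g(λ) = n − rank(A − λI):
  rank(A − (-5)·I) = 1, so dim ker(A − (-5)·I) = n − 1 = 2

Summary:
  λ = -5: algebraic multiplicity = 3, geometric multiplicity = 2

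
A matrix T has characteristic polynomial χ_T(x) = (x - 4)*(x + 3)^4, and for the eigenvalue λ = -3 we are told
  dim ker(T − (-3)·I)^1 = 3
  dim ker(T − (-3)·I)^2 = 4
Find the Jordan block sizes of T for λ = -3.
Block sizes for λ = -3: [2, 1, 1]

From the dimensions of kernels of powers, the number of Jordan blocks of size at least j is d_j − d_{j−1} where d_j = dim ker(N^j) (with d_0 = 0). Computing the differences gives [3, 1].
The number of blocks of size exactly k is (#blocks of size ≥ k) − (#blocks of size ≥ k + 1), so the partition is: 2 block(s) of size 1, 1 block(s) of size 2.
In nonincreasing order the block sizes are [2, 1, 1].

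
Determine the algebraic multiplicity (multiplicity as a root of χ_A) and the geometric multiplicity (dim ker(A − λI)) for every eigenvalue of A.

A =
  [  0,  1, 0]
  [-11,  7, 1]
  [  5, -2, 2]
λ = 3: alg = 3, geom = 1

Step 1 — factor the characteristic polynomial to read off the algebraic multiplicities:
  χ_A(x) = (x - 3)^3

Step 2 — compute geometric multiplicities via the rank-nullity identity g(λ) = n − rank(A − λI):
  rank(A − (3)·I) = 2, so dim ker(A − (3)·I) = n − 2 = 1

Summary:
  λ = 3: algebraic multiplicity = 3, geometric multiplicity = 1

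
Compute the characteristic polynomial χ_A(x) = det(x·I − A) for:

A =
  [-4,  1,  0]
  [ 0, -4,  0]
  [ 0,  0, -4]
x^3 + 12*x^2 + 48*x + 64

Expanding det(x·I − A) (e.g. by cofactor expansion or by noting that A is similar to its Jordan form J, which has the same characteristic polynomial as A) gives
  χ_A(x) = x^3 + 12*x^2 + 48*x + 64
which factors as (x + 4)^3. The eigenvalues (with algebraic multiplicities) are λ = -4 with multiplicity 3.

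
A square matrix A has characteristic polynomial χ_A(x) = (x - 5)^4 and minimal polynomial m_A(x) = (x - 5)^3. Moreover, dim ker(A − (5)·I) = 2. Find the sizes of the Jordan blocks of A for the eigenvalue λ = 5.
Block sizes for λ = 5: [3, 1]

Step 1 — from the characteristic polynomial, algebraic multiplicity of λ = 5 is 4. From dim ker(A − (5)·I) = 2, there are exactly 2 Jordan blocks for λ = 5.
Step 2 — from the minimal polynomial, the factor (x − 5)^3 tells us the largest block for λ = 5 has size 3.
Step 3 — with total size 4, 2 blocks, and largest block 3, the block sizes (in nonincreasing order) are [3, 1].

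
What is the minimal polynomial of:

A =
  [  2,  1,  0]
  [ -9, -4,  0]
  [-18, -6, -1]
x^2 + 2*x + 1

The characteristic polynomial is χ_A(x) = (x + 1)^3, so the eigenvalues are known. The minimal polynomial is
  m_A(x) = Π_λ (x − λ)^{k_λ}
where k_λ is the size of the *largest* Jordan block for λ (equivalently, the smallest k with (A − λI)^k v = 0 for every generalised eigenvector v of λ).

  λ = -1: largest Jordan block has size 2, contributing (x + 1)^2

So m_A(x) = (x + 1)^2 = x^2 + 2*x + 1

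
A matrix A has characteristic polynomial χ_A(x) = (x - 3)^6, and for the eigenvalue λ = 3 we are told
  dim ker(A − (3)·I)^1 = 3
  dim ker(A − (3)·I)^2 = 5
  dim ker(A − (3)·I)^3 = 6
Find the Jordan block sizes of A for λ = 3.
Block sizes for λ = 3: [3, 2, 1]

From the dimensions of kernels of powers, the number of Jordan blocks of size at least j is d_j − d_{j−1} where d_j = dim ker(N^j) (with d_0 = 0). Computing the differences gives [3, 2, 1].
The number of blocks of size exactly k is (#blocks of size ≥ k) − (#blocks of size ≥ k + 1), so the partition is: 1 block(s) of size 1, 1 block(s) of size 2, 1 block(s) of size 3.
In nonincreasing order the block sizes are [3, 2, 1].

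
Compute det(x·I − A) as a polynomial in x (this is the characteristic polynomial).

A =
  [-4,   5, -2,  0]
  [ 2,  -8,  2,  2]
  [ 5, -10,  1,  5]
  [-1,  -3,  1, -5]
x^4 + 16*x^3 + 96*x^2 + 256*x + 256

Expanding det(x·I − A) (e.g. by cofactor expansion or by noting that A is similar to its Jordan form J, which has the same characteristic polynomial as A) gives
  χ_A(x) = x^4 + 16*x^3 + 96*x^2 + 256*x + 256
which factors as (x + 4)^4. The eigenvalues (with algebraic multiplicities) are λ = -4 with multiplicity 4.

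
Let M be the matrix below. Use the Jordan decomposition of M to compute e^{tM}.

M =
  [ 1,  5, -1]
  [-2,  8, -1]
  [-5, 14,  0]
e^{tM} =
  [-t^2*exp(3*t)/2 - 2*t*exp(3*t) + exp(3*t), t^2*exp(3*t)/2 + 5*t*exp(3*t), -t*exp(3*t)]
  [-t^2*exp(3*t)/2 - 2*t*exp(3*t), t^2*exp(3*t)/2 + 5*t*exp(3*t) + exp(3*t), -t*exp(3*t)]
  [-3*t^2*exp(3*t)/2 - 5*t*exp(3*t), 3*t^2*exp(3*t)/2 + 14*t*exp(3*t), -3*t*exp(3*t) + exp(3*t)]

Strategy: write M = P · J · P⁻¹ where J is a Jordan canonical form, so e^{tM} = P · e^{tJ} · P⁻¹, and e^{tJ} can be computed block-by-block.

M has Jordan form
J =
  [3, 1, 0]
  [0, 3, 1]
  [0, 0, 3]
(up to reordering of blocks).

Per-block formulas:
  For a 3×3 Jordan block J_3(3): exp(t · J_3(3)) = e^(3t)·(I + t·N + (t^2/2)·N^2), where N is the 3×3 nilpotent shift.

After assembling e^{tJ} and conjugating by P, we get:

e^{tM} =
  [-t^2*exp(3*t)/2 - 2*t*exp(3*t) + exp(3*t), t^2*exp(3*t)/2 + 5*t*exp(3*t), -t*exp(3*t)]
  [-t^2*exp(3*t)/2 - 2*t*exp(3*t), t^2*exp(3*t)/2 + 5*t*exp(3*t) + exp(3*t), -t*exp(3*t)]
  [-3*t^2*exp(3*t)/2 - 5*t*exp(3*t), 3*t^2*exp(3*t)/2 + 14*t*exp(3*t), -3*t*exp(3*t) + exp(3*t)]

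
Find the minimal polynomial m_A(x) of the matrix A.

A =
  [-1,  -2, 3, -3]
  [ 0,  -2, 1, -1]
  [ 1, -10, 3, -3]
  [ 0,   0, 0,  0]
x^3

The characteristic polynomial is χ_A(x) = x^4, so the eigenvalues are known. The minimal polynomial is
  m_A(x) = Π_λ (x − λ)^{k_λ}
where k_λ is the size of the *largest* Jordan block for λ (equivalently, the smallest k with (A − λI)^k v = 0 for every generalised eigenvector v of λ).

  λ = 0: largest Jordan block has size 3, contributing (x − 0)^3

So m_A(x) = x^3 = x^3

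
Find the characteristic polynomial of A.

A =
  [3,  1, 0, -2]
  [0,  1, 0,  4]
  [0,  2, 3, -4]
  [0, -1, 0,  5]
x^4 - 12*x^3 + 54*x^2 - 108*x + 81

Expanding det(x·I − A) (e.g. by cofactor expansion or by noting that A is similar to its Jordan form J, which has the same characteristic polynomial as A) gives
  χ_A(x) = x^4 - 12*x^3 + 54*x^2 - 108*x + 81
which factors as (x - 3)^4. The eigenvalues (with algebraic multiplicities) are λ = 3 with multiplicity 4.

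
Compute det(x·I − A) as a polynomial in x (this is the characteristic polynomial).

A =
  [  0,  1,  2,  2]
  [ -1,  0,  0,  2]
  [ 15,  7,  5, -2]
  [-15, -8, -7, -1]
x^4 - 4*x^3 - 2*x^2 + 12*x + 9

Expanding det(x·I − A) (e.g. by cofactor expansion or by noting that A is similar to its Jordan form J, which has the same characteristic polynomial as A) gives
  χ_A(x) = x^4 - 4*x^3 - 2*x^2 + 12*x + 9
which factors as (x - 3)^2*(x + 1)^2. The eigenvalues (with algebraic multiplicities) are λ = -1 with multiplicity 2, λ = 3 with multiplicity 2.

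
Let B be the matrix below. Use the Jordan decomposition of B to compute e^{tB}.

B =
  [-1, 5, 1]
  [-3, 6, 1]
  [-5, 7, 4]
e^{tB} =
  [-2*t^2*exp(3*t) - 4*t*exp(3*t) + exp(3*t), t^2*exp(3*t) + 5*t*exp(3*t), t^2*exp(3*t) + t*exp(3*t)]
  [-t^2*exp(3*t) - 3*t*exp(3*t), t^2*exp(3*t)/2 + 3*t*exp(3*t) + exp(3*t), t^2*exp(3*t)/2 + t*exp(3*t)]
  [-3*t^2*exp(3*t) - 5*t*exp(3*t), 3*t^2*exp(3*t)/2 + 7*t*exp(3*t), 3*t^2*exp(3*t)/2 + t*exp(3*t) + exp(3*t)]

Strategy: write B = P · J · P⁻¹ where J is a Jordan canonical form, so e^{tB} = P · e^{tJ} · P⁻¹, and e^{tJ} can be computed block-by-block.

B has Jordan form
J =
  [3, 1, 0]
  [0, 3, 1]
  [0, 0, 3]
(up to reordering of blocks).

Per-block formulas:
  For a 3×3 Jordan block J_3(3): exp(t · J_3(3)) = e^(3t)·(I + t·N + (t^2/2)·N^2), where N is the 3×3 nilpotent shift.

After assembling e^{tJ} and conjugating by P, we get:

e^{tB} =
  [-2*t^2*exp(3*t) - 4*t*exp(3*t) + exp(3*t), t^2*exp(3*t) + 5*t*exp(3*t), t^2*exp(3*t) + t*exp(3*t)]
  [-t^2*exp(3*t) - 3*t*exp(3*t), t^2*exp(3*t)/2 + 3*t*exp(3*t) + exp(3*t), t^2*exp(3*t)/2 + t*exp(3*t)]
  [-3*t^2*exp(3*t) - 5*t*exp(3*t), 3*t^2*exp(3*t)/2 + 7*t*exp(3*t), 3*t^2*exp(3*t)/2 + t*exp(3*t) + exp(3*t)]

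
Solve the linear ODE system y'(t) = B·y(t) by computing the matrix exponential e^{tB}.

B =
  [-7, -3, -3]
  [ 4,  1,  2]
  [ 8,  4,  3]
e^{tB} =
  [-6*t*exp(-t) + exp(-t), -3*t*exp(-t), -3*t*exp(-t)]
  [4*t*exp(-t), 2*t*exp(-t) + exp(-t), 2*t*exp(-t)]
  [8*t*exp(-t), 4*t*exp(-t), 4*t*exp(-t) + exp(-t)]

Strategy: write B = P · J · P⁻¹ where J is a Jordan canonical form, so e^{tB} = P · e^{tJ} · P⁻¹, and e^{tJ} can be computed block-by-block.

B has Jordan form
J =
  [-1,  1,  0]
  [ 0, -1,  0]
  [ 0,  0, -1]
(up to reordering of blocks).

Per-block formulas:
  For a 1×1 block at λ = -1: exp(t · [-1]) = [e^(-1t)].
  For a 2×2 Jordan block J_2(-1): exp(t · J_2(-1)) = e^(-1t)·(I + t·N), where N is the 2×2 nilpotent shift.

After assembling e^{tJ} and conjugating by P, we get:

e^{tB} =
  [-6*t*exp(-t) + exp(-t), -3*t*exp(-t), -3*t*exp(-t)]
  [4*t*exp(-t), 2*t*exp(-t) + exp(-t), 2*t*exp(-t)]
  [8*t*exp(-t), 4*t*exp(-t), 4*t*exp(-t) + exp(-t)]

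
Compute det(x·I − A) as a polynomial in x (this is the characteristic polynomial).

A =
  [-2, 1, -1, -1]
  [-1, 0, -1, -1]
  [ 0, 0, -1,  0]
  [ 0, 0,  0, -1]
x^4 + 4*x^3 + 6*x^2 + 4*x + 1

Expanding det(x·I − A) (e.g. by cofactor expansion or by noting that A is similar to its Jordan form J, which has the same characteristic polynomial as A) gives
  χ_A(x) = x^4 + 4*x^3 + 6*x^2 + 4*x + 1
which factors as (x + 1)^4. The eigenvalues (with algebraic multiplicities) are λ = -1 with multiplicity 4.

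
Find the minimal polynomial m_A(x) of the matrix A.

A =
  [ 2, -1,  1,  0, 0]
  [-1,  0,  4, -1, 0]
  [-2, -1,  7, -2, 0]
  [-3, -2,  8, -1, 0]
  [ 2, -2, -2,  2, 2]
x^3 - 6*x^2 + 12*x - 8

The characteristic polynomial is χ_A(x) = (x - 2)^5, so the eigenvalues are known. The minimal polynomial is
  m_A(x) = Π_λ (x − λ)^{k_λ}
where k_λ is the size of the *largest* Jordan block for λ (equivalently, the smallest k with (A − λI)^k v = 0 for every generalised eigenvector v of λ).

  λ = 2: largest Jordan block has size 3, contributing (x − 2)^3

So m_A(x) = (x - 2)^3 = x^3 - 6*x^2 + 12*x - 8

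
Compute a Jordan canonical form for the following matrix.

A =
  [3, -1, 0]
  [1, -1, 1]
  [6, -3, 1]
J_3(1)

The characteristic polynomial is
  det(x·I − A) = x^3 - 3*x^2 + 3*x - 1 = (x - 1)^3

Eigenvalues and multiplicities (the geometric multiplicity of λ is n − rank(A − λI), which equals the number of Jordan blocks for λ):
  λ = 1: algebraic multiplicity = 3, geometric multiplicity = 1

Determining the block sizes for each eigenvalue:
  λ = 1: one block (gm = 1), so the single block has size am = 3 → block sizes [3]

Assembling the blocks gives a Jordan form
J =
  [1, 1, 0]
  [0, 1, 1]
  [0, 0, 1]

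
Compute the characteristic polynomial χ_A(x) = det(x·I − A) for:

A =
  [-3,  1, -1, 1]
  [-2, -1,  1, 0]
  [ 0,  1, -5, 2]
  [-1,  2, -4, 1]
x^4 + 8*x^3 + 24*x^2 + 32*x + 16

Expanding det(x·I − A) (e.g. by cofactor expansion or by noting that A is similar to its Jordan form J, which has the same characteristic polynomial as A) gives
  χ_A(x) = x^4 + 8*x^3 + 24*x^2 + 32*x + 16
which factors as (x + 2)^4. The eigenvalues (with algebraic multiplicities) are λ = -2 with multiplicity 4.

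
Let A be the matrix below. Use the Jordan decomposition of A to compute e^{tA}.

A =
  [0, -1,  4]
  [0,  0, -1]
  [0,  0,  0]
e^{tA} =
  [1, -t, t^2/2 + 4*t]
  [0, 1, -t]
  [0, 0, 1]

Strategy: write A = P · J · P⁻¹ where J is a Jordan canonical form, so e^{tA} = P · e^{tJ} · P⁻¹, and e^{tJ} can be computed block-by-block.

A has Jordan form
J =
  [0, 1, 0]
  [0, 0, 1]
  [0, 0, 0]
(up to reordering of blocks).

Per-block formulas:
  For a 3×3 Jordan block J_3(0): exp(t · J_3(0)) = e^(0t)·(I + t·N + (t^2/2)·N^2), where N is the 3×3 nilpotent shift.

After assembling e^{tJ} and conjugating by P, we get:

e^{tA} =
  [1, -t, t^2/2 + 4*t]
  [0, 1, -t]
  [0, 0, 1]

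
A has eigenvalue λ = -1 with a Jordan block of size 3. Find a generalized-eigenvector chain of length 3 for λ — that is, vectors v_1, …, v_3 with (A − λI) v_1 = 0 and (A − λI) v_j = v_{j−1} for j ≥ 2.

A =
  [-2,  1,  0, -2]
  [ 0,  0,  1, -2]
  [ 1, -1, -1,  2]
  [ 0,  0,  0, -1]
A Jordan chain for λ = -1 of length 3:
v_1 = (1, 1, -1, 0)ᵀ
v_2 = (-1, 0, 1, 0)ᵀ
v_3 = (1, 0, 0, 0)ᵀ

Let N = A − (-1)·I. We want v_3 with N^3 v_3 = 0 but N^2 v_3 ≠ 0; then v_{j-1} := N · v_j for j = 3, …, 2.

Pick v_3 = (1, 0, 0, 0)ᵀ.
Then v_2 = N · v_3 = (-1, 0, 1, 0)ᵀ.
Then v_1 = N · v_2 = (1, 1, -1, 0)ᵀ.

Sanity check: (A − (-1)·I) v_1 = (0, 0, 0, 0)ᵀ = 0. ✓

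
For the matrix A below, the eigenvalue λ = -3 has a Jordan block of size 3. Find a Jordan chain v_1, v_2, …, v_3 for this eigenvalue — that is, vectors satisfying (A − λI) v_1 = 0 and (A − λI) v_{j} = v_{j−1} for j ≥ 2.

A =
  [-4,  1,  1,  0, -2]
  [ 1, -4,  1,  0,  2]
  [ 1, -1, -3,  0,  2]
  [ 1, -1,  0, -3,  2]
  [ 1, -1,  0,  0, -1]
A Jordan chain for λ = -3 of length 3:
v_1 = (1, 1, 0, 0, 0)ᵀ
v_2 = (-1, 1, 1, 1, 1)ᵀ
v_3 = (1, 0, 0, 0, 0)ᵀ

Let N = A − (-3)·I. We want v_3 with N^3 v_3 = 0 but N^2 v_3 ≠ 0; then v_{j-1} := N · v_j for j = 3, …, 2.

Pick v_3 = (1, 0, 0, 0, 0)ᵀ.
Then v_2 = N · v_3 = (-1, 1, 1, 1, 1)ᵀ.
Then v_1 = N · v_2 = (1, 1, 0, 0, 0)ᵀ.

Sanity check: (A − (-3)·I) v_1 = (0, 0, 0, 0, 0)ᵀ = 0. ✓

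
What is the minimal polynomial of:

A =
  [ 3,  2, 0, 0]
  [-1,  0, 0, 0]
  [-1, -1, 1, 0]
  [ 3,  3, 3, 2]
x^2 - 3*x + 2

The characteristic polynomial is χ_A(x) = (x - 2)^2*(x - 1)^2, so the eigenvalues are known. The minimal polynomial is
  m_A(x) = Π_λ (x − λ)^{k_λ}
where k_λ is the size of the *largest* Jordan block for λ (equivalently, the smallest k with (A − λI)^k v = 0 for every generalised eigenvector v of λ).

  λ = 1: largest Jordan block has size 1, contributing (x − 1)
  λ = 2: largest Jordan block has size 1, contributing (x − 2)

So m_A(x) = (x - 2)*(x - 1) = x^2 - 3*x + 2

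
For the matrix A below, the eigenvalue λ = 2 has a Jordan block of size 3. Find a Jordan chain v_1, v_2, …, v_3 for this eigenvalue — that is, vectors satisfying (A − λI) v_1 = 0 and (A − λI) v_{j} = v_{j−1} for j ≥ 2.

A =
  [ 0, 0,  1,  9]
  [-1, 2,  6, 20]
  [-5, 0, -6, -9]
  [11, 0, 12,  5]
A Jordan chain for λ = 2 of length 3:
v_1 = (0, 1, 0, 0)ᵀ
v_2 = (-3, -7, 3, -1)ᵀ
v_3 = (1, 0, -1, 0)ᵀ

Let N = A − (2)·I. We want v_3 with N^3 v_3 = 0 but N^2 v_3 ≠ 0; then v_{j-1} := N · v_j for j = 3, …, 2.

Pick v_3 = (1, 0, -1, 0)ᵀ.
Then v_2 = N · v_3 = (-3, -7, 3, -1)ᵀ.
Then v_1 = N · v_2 = (0, 1, 0, 0)ᵀ.

Sanity check: (A − (2)·I) v_1 = (0, 0, 0, 0)ᵀ = 0. ✓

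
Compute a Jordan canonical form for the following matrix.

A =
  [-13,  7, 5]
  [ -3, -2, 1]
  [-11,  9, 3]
J_3(-4)

The characteristic polynomial is
  det(x·I − A) = x^3 + 12*x^2 + 48*x + 64 = (x + 4)^3

Eigenvalues and multiplicities (the geometric multiplicity of λ is n − rank(A − λI), which equals the number of Jordan blocks for λ):
  λ = -4: algebraic multiplicity = 3, geometric multiplicity = 1

Determining the block sizes for each eigenvalue:
  λ = -4: one block (gm = 1), so the single block has size am = 3 → block sizes [3]

Assembling the blocks gives a Jordan form
J =
  [-4,  1,  0]
  [ 0, -4,  1]
  [ 0,  0, -4]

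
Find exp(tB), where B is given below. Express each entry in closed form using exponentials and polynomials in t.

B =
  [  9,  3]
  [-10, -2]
e^{tB} =
  [6*exp(4*t) - 5*exp(3*t), 3*exp(4*t) - 3*exp(3*t)]
  [-10*exp(4*t) + 10*exp(3*t), -5*exp(4*t) + 6*exp(3*t)]

Strategy: write B = P · J · P⁻¹ where J is a Jordan canonical form, so e^{tB} = P · e^{tJ} · P⁻¹, and e^{tJ} can be computed block-by-block.

B has Jordan form
J =
  [3, 0]
  [0, 4]
(up to reordering of blocks).

Per-block formulas:
  For a 1×1 block at λ = 3: exp(t · [3]) = [e^(3t)].
  For a 1×1 block at λ = 4: exp(t · [4]) = [e^(4t)].

After assembling e^{tJ} and conjugating by P, we get:

e^{tB} =
  [6*exp(4*t) - 5*exp(3*t), 3*exp(4*t) - 3*exp(3*t)]
  [-10*exp(4*t) + 10*exp(3*t), -5*exp(4*t) + 6*exp(3*t)]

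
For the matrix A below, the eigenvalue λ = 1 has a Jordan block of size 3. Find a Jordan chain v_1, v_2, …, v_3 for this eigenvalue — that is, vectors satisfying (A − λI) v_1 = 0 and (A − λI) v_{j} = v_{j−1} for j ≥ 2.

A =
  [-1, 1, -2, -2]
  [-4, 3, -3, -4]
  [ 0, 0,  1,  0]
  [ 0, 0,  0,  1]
A Jordan chain for λ = 1 of length 3:
v_1 = (1, 2, 0, 0)ᵀ
v_2 = (-2, -3, 0, 0)ᵀ
v_3 = (0, 0, 1, 0)ᵀ

Let N = A − (1)·I. We want v_3 with N^3 v_3 = 0 but N^2 v_3 ≠ 0; then v_{j-1} := N · v_j for j = 3, …, 2.

Pick v_3 = (0, 0, 1, 0)ᵀ.
Then v_2 = N · v_3 = (-2, -3, 0, 0)ᵀ.
Then v_1 = N · v_2 = (1, 2, 0, 0)ᵀ.

Sanity check: (A − (1)·I) v_1 = (0, 0, 0, 0)ᵀ = 0. ✓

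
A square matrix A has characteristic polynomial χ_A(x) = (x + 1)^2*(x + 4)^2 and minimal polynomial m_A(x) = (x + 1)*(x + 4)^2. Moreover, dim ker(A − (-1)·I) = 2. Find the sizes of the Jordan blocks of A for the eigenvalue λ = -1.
Block sizes for λ = -1: [1, 1]

Step 1 — from the characteristic polynomial, algebraic multiplicity of λ = -1 is 2. From dim ker(A − (-1)·I) = 2, there are exactly 2 Jordan blocks for λ = -1.
Step 2 — from the minimal polynomial, the factor (x + 1) tells us the largest block for λ = -1 has size 1.
Step 3 — with total size 2, 2 blocks, and largest block 1, the block sizes (in nonincreasing order) are [1, 1].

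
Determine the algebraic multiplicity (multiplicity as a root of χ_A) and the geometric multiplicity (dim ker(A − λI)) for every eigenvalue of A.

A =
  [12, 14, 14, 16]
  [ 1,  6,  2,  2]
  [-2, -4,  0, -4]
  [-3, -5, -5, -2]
λ = 4: alg = 4, geom = 2

Step 1 — factor the characteristic polynomial to read off the algebraic multiplicities:
  χ_A(x) = (x - 4)^4

Step 2 — compute geometric multiplicities via the rank-nullity identity g(λ) = n − rank(A − λI):
  rank(A − (4)·I) = 2, so dim ker(A − (4)·I) = n − 2 = 2

Summary:
  λ = 4: algebraic multiplicity = 4, geometric multiplicity = 2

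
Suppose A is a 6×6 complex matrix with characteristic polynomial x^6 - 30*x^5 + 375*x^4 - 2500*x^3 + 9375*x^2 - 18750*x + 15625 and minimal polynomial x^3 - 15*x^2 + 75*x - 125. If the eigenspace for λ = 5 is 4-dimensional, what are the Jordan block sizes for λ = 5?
Block sizes for λ = 5: [3, 1, 1, 1]

Step 1 — from the characteristic polynomial, algebraic multiplicity of λ = 5 is 6. From dim ker(A − (5)·I) = 4, there are exactly 4 Jordan blocks for λ = 5.
Step 2 — from the minimal polynomial, the factor (x − 5)^3 tells us the largest block for λ = 5 has size 3.
Step 3 — with total size 6, 4 blocks, and largest block 3, the block sizes (in nonincreasing order) are [3, 1, 1, 1].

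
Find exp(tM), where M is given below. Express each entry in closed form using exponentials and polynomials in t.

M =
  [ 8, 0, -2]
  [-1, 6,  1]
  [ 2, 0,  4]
e^{tM} =
  [2*t*exp(6*t) + exp(6*t), 0, -2*t*exp(6*t)]
  [-t*exp(6*t), exp(6*t), t*exp(6*t)]
  [2*t*exp(6*t), 0, -2*t*exp(6*t) + exp(6*t)]

Strategy: write M = P · J · P⁻¹ where J is a Jordan canonical form, so e^{tM} = P · e^{tJ} · P⁻¹, and e^{tJ} can be computed block-by-block.

M has Jordan form
J =
  [6, 1, 0]
  [0, 6, 0]
  [0, 0, 6]
(up to reordering of blocks).

Per-block formulas:
  For a 1×1 block at λ = 6: exp(t · [6]) = [e^(6t)].
  For a 2×2 Jordan block J_2(6): exp(t · J_2(6)) = e^(6t)·(I + t·N), where N is the 2×2 nilpotent shift.

After assembling e^{tJ} and conjugating by P, we get:

e^{tM} =
  [2*t*exp(6*t) + exp(6*t), 0, -2*t*exp(6*t)]
  [-t*exp(6*t), exp(6*t), t*exp(6*t)]
  [2*t*exp(6*t), 0, -2*t*exp(6*t) + exp(6*t)]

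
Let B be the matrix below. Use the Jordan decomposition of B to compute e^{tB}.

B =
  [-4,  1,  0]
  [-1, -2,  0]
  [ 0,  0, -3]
e^{tB} =
  [-t*exp(-3*t) + exp(-3*t), t*exp(-3*t), 0]
  [-t*exp(-3*t), t*exp(-3*t) + exp(-3*t), 0]
  [0, 0, exp(-3*t)]

Strategy: write B = P · J · P⁻¹ where J is a Jordan canonical form, so e^{tB} = P · e^{tJ} · P⁻¹, and e^{tJ} can be computed block-by-block.

B has Jordan form
J =
  [-3,  1,  0]
  [ 0, -3,  0]
  [ 0,  0, -3]
(up to reordering of blocks).

Per-block formulas:
  For a 2×2 Jordan block J_2(-3): exp(t · J_2(-3)) = e^(-3t)·(I + t·N), where N is the 2×2 nilpotent shift.
  For a 1×1 block at λ = -3: exp(t · [-3]) = [e^(-3t)].

After assembling e^{tJ} and conjugating by P, we get:

e^{tB} =
  [-t*exp(-3*t) + exp(-3*t), t*exp(-3*t), 0]
  [-t*exp(-3*t), t*exp(-3*t) + exp(-3*t), 0]
  [0, 0, exp(-3*t)]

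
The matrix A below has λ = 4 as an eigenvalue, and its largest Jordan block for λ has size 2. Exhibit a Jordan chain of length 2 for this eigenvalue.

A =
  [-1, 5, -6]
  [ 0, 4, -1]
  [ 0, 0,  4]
A Jordan chain for λ = 4 of length 2:
v_1 = (1, 1, 0)ᵀ
v_2 = (1, 0, -1)ᵀ

Let N = A − (4)·I. We want v_2 with N^2 v_2 = 0 but N^1 v_2 ≠ 0; then v_{j-1} := N · v_j for j = 2, …, 2.

Pick v_2 = (1, 0, -1)ᵀ.
Then v_1 = N · v_2 = (1, 1, 0)ᵀ.

Sanity check: (A − (4)·I) v_1 = (0, 0, 0)ᵀ = 0. ✓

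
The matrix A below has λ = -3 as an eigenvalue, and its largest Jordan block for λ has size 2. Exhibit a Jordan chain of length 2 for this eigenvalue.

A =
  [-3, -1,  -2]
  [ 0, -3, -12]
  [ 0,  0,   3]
A Jordan chain for λ = -3 of length 2:
v_1 = (-1, 0, 0)ᵀ
v_2 = (0, 1, 0)ᵀ

Let N = A − (-3)·I. We want v_2 with N^2 v_2 = 0 but N^1 v_2 ≠ 0; then v_{j-1} := N · v_j for j = 2, …, 2.

Pick v_2 = (0, 1, 0)ᵀ.
Then v_1 = N · v_2 = (-1, 0, 0)ᵀ.

Sanity check: (A − (-3)·I) v_1 = (0, 0, 0)ᵀ = 0. ✓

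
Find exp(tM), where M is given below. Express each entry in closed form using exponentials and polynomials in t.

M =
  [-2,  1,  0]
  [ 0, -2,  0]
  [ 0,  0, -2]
e^{tM} =
  [exp(-2*t), t*exp(-2*t), 0]
  [0, exp(-2*t), 0]
  [0, 0, exp(-2*t)]

Strategy: write M = P · J · P⁻¹ where J is a Jordan canonical form, so e^{tM} = P · e^{tJ} · P⁻¹, and e^{tJ} can be computed block-by-block.

M has Jordan form
J =
  [-2,  1,  0]
  [ 0, -2,  0]
  [ 0,  0, -2]
(up to reordering of blocks).

Per-block formulas:
  For a 2×2 Jordan block J_2(-2): exp(t · J_2(-2)) = e^(-2t)·(I + t·N), where N is the 2×2 nilpotent shift.
  For a 1×1 block at λ = -2: exp(t · [-2]) = [e^(-2t)].

After assembling e^{tJ} and conjugating by P, we get:

e^{tM} =
  [exp(-2*t), t*exp(-2*t), 0]
  [0, exp(-2*t), 0]
  [0, 0, exp(-2*t)]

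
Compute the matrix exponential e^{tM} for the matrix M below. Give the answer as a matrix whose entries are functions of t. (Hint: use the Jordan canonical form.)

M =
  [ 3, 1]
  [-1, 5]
e^{tM} =
  [-t*exp(4*t) + exp(4*t), t*exp(4*t)]
  [-t*exp(4*t), t*exp(4*t) + exp(4*t)]

Strategy: write M = P · J · P⁻¹ where J is a Jordan canonical form, so e^{tM} = P · e^{tJ} · P⁻¹, and e^{tJ} can be computed block-by-block.

M has Jordan form
J =
  [4, 1]
  [0, 4]
(up to reordering of blocks).

Per-block formulas:
  For a 2×2 Jordan block J_2(4): exp(t · J_2(4)) = e^(4t)·(I + t·N), where N is the 2×2 nilpotent shift.

After assembling e^{tJ} and conjugating by P, we get:

e^{tM} =
  [-t*exp(4*t) + exp(4*t), t*exp(4*t)]
  [-t*exp(4*t), t*exp(4*t) + exp(4*t)]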